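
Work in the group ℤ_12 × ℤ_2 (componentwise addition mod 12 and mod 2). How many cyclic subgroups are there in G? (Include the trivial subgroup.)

Each element a generates a cyclic subgroup ⟨a⟩; distinct elements may generate the same one (a cyclic group of order d has φ(d) generators).
Cyclic subgroups by order — order 1: 1; order 2: 3; order 3: 1; order 4: 2; order 6: 3; order 12: 2.
Total: 12.

12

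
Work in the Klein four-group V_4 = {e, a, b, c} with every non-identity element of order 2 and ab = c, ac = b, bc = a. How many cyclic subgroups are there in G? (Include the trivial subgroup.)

A cyclic subgroup of order d is generated by each of its φ(d) elements of order d, so the cyclic subgroups of order d number (#elements of order d)/φ(d).
Cyclic subgroups by order — order 1: 1; order 2: 3.
Total: 4.

4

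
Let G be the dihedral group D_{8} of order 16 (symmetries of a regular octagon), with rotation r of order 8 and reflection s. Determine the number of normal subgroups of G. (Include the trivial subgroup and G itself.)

7

G has 19 subgroups. Checking conjugation-invariance by order — order 1: 1/1 normal; order 2: 1/9 normal; order 4: 1/5 normal; order 8: 3/3 normal; order 16: 1/1 normal.
Total normal subgroups: 7.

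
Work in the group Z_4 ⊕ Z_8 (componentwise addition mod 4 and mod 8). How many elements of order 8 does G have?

16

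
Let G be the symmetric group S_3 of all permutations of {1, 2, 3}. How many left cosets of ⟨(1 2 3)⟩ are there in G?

2

|⟨(1 2 3)⟩| = 3 and |G| = 6.
By Lagrange, [G : H] = |G|/|H| = 6/3 = 2.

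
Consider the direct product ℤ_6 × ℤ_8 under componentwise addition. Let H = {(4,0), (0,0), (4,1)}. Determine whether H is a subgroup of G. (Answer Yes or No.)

(4,0) ∈ H but its inverse (2,0) ∉ H, so H is not a subgroup.

No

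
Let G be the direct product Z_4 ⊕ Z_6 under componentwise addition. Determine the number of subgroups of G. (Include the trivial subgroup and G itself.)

|G| = 24, so by Lagrange every subgroup order divides 24. Divisors: 1, 2, 3, 4, 6, 8, 12, 24.
Subgroups by order — order 1: 1; order 2: 3; order 3: 1; order 4: 3; order 6: 3; order 8: 1; order 12: 3; order 24: 1.
Total: 1 + 3 + 1 + 3 + 3 + 1 + 3 + 1 = 16.

16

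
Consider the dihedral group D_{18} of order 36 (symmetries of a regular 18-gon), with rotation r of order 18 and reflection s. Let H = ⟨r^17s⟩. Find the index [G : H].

18

|⟨r^17s⟩| = 2 and |G| = 36.
By Lagrange, [G : H] = |G|/|H| = 36/2 = 18.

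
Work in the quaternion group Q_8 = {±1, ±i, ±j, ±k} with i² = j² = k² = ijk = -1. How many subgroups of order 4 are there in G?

|G| = 8 and 4 | 8, so subgroups of order 4 are possible by Lagrange.
The subgroups of order 4 are: {1, -1, i, -i}; {1, -1, j, -j}; {1, -1, k, -k}.
So G has 3 subgroups of order 4.

3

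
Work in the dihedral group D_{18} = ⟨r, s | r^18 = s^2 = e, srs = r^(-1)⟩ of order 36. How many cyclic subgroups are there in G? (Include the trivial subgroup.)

24

Group the elements of G by the cyclic subgroup they generate; each cyclic subgroup of order d accounts for φ(d) elements.
Cyclic subgroups by order — order 1: 1; order 2: 19; order 3: 1; order 6: 1; order 9: 1; order 18: 1.
Total: 24.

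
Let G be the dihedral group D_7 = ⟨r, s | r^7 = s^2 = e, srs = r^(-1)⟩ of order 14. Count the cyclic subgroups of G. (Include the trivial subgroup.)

9

Each element a generates a cyclic subgroup ⟨a⟩; distinct elements may generate the same one (a cyclic group of order d has φ(d) generators).
Cyclic subgroups by order — order 1: 1; order 2: 7; order 7: 1.
Total: 9.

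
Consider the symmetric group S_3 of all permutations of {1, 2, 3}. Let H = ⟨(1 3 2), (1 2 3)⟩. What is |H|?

3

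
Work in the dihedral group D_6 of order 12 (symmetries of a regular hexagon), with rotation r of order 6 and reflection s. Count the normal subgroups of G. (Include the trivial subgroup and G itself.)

7

G has 16 subgroups. Checking conjugation-invariance by order — order 1: 1/1 normal; order 2: 1/7 normal; order 3: 1/1 normal; order 4: 0/3 normal; order 6: 3/3 normal; order 12: 1/1 normal.
Total normal subgroups: 7.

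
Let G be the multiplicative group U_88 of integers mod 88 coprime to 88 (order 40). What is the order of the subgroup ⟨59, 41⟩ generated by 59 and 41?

20

|⟨59⟩| = 10 and |⟨41⟩| = 10, so |H| is a multiple of lcm(10, 10) = 10 and divides |G| = 40.
Closing under the operation: H = {1, 3, 9, 17, 19, 25, 27, 35, 41, 43, 49, 51, 57, 59, 65, 67, 73, 75, 81, 83}, so |H| = 20.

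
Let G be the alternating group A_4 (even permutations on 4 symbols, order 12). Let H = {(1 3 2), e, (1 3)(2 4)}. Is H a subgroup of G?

No

(1 3 2) ∈ H but its inverse (1 2 3) ∉ H, so H is not a subgroup.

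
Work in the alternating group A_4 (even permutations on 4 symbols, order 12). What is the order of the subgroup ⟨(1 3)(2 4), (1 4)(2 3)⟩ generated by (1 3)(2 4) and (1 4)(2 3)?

|⟨(1 3)(2 4)⟩| = 2 and |⟨(1 4)(2 3)⟩| = 2, so |H| is a multiple of lcm(2, 2) = 2 and divides |G| = 12.
Closing under the operation: H = {e, (1 2)(3 4), (1 3)(2 4), (1 4)(2 3)}, so |H| = 4.

4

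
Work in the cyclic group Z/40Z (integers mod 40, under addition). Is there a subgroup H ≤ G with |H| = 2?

2 | 40. A subgroup of order 2 is {0, 20}.

Yes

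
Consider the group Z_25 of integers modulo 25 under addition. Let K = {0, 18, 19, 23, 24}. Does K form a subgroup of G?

No

18 ∈ K but its inverse 7 ∉ K, so K is not a subgroup.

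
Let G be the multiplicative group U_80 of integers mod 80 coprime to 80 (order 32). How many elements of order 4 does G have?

24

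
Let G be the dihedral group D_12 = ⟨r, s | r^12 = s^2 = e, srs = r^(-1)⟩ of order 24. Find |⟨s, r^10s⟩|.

12

|⟨s⟩| = 2 and |⟨r^10s⟩| = 2, so |H| is a multiple of lcm(2, 2) = 2 and divides |G| = 24.
Closing under the operation: H = {e, r^2, r^4, r^6, r^8, r^10, s, r^2s, r^4s, r^6s, r^8s, r^10s}, so |H| = 12.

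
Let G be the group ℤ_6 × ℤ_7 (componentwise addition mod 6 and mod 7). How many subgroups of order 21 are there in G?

|G| = 42 and 21 | 42, so subgroups of order 21 are possible by Lagrange.
The subgroups of order 21 are: {(0,0), (0,1), (0,2), (0,3), (0,4), (0,5), (0,6), (2,0), (2,1), (2,2), (2,3), (2,4), (2,5), (2,6), (4,0), (4,1), (4,2), (4,3), (4,4), (4,5), (4,6)}.
So G has 1 subgroup of order 21.

1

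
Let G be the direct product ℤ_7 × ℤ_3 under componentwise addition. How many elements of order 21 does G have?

An element (a,b) has order lcm(ord(a), ord(b)); count pairs with lcm equal to 21.
Enumerating gives 12 such elements.

12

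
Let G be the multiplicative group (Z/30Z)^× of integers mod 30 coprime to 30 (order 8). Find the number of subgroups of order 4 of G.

|G| = 8 and 4 | 8, so subgroups of order 4 are possible by Lagrange.
The subgroups of order 4 are: {1, 11, 19, 29}; {1, 7, 13, 19}; {1, 17, 19, 23}.
So G has 3 subgroups of order 4.

3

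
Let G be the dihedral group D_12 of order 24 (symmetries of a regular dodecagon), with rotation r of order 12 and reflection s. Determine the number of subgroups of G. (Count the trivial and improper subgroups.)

|G| = 24, so by Lagrange every subgroup order divides 24. Divisors: 1, 2, 3, 4, 6, 8, 12, 24.
Subgroups by order — order 1: 1; order 2: 13; order 3: 1; order 4: 7; order 6: 5; order 8: 3; order 12: 3; order 24: 1.
Total: 1 + 13 + 1 + 7 + 5 + 3 + 3 + 1 = 34.

34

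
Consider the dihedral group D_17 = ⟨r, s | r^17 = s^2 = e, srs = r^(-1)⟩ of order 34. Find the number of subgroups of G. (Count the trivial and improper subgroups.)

|G| = 34, so by Lagrange every subgroup order divides 34. Divisors: 1, 2, 17, 34.
Subgroups by order — order 1: 1; order 2: 17; order 17: 1; order 34: 1.
Total: 1 + 17 + 1 + 1 = 20.

20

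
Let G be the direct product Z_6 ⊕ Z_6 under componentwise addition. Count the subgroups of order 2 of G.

3

|G| = 36 and 2 | 36, so subgroups of order 2 are possible by Lagrange.
The subgroups of order 2 are: {(0,0), (0,3)}; {(0,0), (3,0)}; {(0,0), (3,3)}.
So G has 3 subgroups of order 2.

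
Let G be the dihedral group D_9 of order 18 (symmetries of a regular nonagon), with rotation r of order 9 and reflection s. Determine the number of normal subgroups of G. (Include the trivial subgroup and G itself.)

4

G has 16 subgroups. Checking conjugation-invariance by order — order 1: 1/1 normal; order 2: 0/9 normal; order 3: 1/1 normal; order 6: 0/3 normal; order 9: 1/1 normal; order 18: 1/1 normal.
Total normal subgroups: 4.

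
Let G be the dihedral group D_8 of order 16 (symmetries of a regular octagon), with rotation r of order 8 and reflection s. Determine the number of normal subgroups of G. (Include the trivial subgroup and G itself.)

7

G has 19 subgroups. Checking conjugation-invariance by order — order 1: 1/1 normal; order 2: 1/9 normal; order 4: 1/5 normal; order 8: 3/3 normal; order 16: 1/1 normal.
Total normal subgroups: 7.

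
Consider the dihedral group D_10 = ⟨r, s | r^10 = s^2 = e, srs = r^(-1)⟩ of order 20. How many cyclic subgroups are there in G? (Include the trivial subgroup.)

A cyclic subgroup of order d is generated by each of its φ(d) elements of order d, so the cyclic subgroups of order d number (#elements of order d)/φ(d).
Cyclic subgroups by order — order 1: 1; order 2: 11; order 5: 1; order 10: 1.
Total: 14.

14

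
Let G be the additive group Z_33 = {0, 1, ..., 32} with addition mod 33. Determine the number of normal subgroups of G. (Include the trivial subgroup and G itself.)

4

G is abelian, so every subgroup is normal.
G has 4 subgroups in total, hence 4 normal subgroups.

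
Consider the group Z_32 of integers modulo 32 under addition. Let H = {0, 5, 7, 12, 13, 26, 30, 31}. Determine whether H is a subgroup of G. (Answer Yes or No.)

5 ∈ H but its inverse 27 ∉ H, so H is not a subgroup.

No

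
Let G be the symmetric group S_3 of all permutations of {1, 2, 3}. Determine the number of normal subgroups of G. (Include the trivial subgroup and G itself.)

3

G has 6 subgroups. Checking conjugation-invariance by order — order 1: 1/1 normal; order 2: 0/3 normal; order 3: 1/1 normal; order 6: 1/1 normal.
Total normal subgroups: 3.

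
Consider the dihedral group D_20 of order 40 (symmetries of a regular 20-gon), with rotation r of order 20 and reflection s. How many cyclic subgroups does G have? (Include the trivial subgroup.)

26

Each element a generates a cyclic subgroup ⟨a⟩; distinct elements may generate the same one (a cyclic group of order d has φ(d) generators).
Cyclic subgroups by order — order 1: 1; order 2: 21; order 4: 1; order 5: 1; order 10: 1; order 20: 1.
Total: 26.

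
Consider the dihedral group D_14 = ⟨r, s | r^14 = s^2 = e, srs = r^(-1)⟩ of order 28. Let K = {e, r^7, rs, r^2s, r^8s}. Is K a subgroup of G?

No

|K| = 5 does not divide |G| = 28, so by Lagrange K is not a subgroup.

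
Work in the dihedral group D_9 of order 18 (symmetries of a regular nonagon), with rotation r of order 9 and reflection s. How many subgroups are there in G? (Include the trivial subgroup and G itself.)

|G| = 18, so by Lagrange every subgroup order divides 18. Divisors: 1, 2, 3, 6, 9, 18.
Subgroups by order — order 1: 1; order 2: 9; order 3: 1; order 6: 3; order 9: 1; order 18: 1.
Total: 1 + 9 + 1 + 3 + 1 + 1 = 16.

16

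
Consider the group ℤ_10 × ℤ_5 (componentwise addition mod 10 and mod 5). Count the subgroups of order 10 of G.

|G| = 50 and 10 | 50, so subgroups of order 10 are possible by Lagrange.
The subgroups of order 10 are: {(0,0), (0,1), (0,2), (0,3), (0,4), (5,0), (5,1), (5,2), (5,3), (5,4)}; {(0,0), (1,0), (2,0), (3,0), (4,0), (5,0), (6,0), (7,0), (8,0), (9,0)}; {(0,0), (1,1), (2,2), (3,3), (4,4), (5,0), (6,1), (7,2), (8,3), (9,4)}; {(0,0), (1,2), (2,4), (3,1), (4,3), (5,0), (6,2), (7,4), (8,1), (9,3)}; … (6 in all).
So G has 6 subgroups of order 10.

6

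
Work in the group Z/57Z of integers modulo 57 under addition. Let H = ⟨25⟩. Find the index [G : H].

1

|⟨25⟩| = 57 and |G| = 57.
By Lagrange, [G : H] = |G|/|H| = 57/57 = 1.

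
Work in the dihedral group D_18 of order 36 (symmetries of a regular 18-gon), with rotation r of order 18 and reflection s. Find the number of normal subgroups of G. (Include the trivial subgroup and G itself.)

G has 45 subgroups. Checking conjugation-invariance by order — order 1: 1/1 normal; order 2: 1/19 normal; order 3: 1/1 normal; order 4: 0/9 normal; order 6: 1/7 normal; order 9: 1/1 normal; order 12: 0/3 normal; order 18: 3/3 normal; order 36: 1/1 normal.
Total normal subgroups: 9.

9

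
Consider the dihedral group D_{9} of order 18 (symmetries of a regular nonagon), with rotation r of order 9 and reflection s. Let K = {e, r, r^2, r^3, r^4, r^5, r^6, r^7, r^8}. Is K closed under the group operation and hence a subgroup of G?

|K| = 9 divides |G| = 18, consistent with Lagrange.
K contains the identity, every element's inverse is in K, and K is closed under ·: it is a subgroup.
In fact K = ⟨r^4⟩.

Yes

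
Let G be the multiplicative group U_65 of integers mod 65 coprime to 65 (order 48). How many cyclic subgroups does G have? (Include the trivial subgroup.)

20

A cyclic subgroup of order d is generated by each of its φ(d) elements of order d, so the cyclic subgroups of order d number (#elements of order d)/φ(d).
Cyclic subgroups by order — order 1: 1; order 2: 3; order 3: 1; order 4: 6; order 6: 3; order 12: 6.
Total: 20.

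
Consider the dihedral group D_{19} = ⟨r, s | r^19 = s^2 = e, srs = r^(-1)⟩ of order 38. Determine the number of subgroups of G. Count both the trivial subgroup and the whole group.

|G| = 38, so by Lagrange every subgroup order divides 38. Divisors: 1, 2, 19, 38.
Subgroups by order — order 1: 1; order 2: 19; order 19: 1; order 38: 1.
Total: 1 + 19 + 1 + 1 = 22.

22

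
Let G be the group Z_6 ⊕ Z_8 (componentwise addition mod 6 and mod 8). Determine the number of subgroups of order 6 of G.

|G| = 48 and 6 | 48, so subgroups of order 6 are possible by Lagrange.
The subgroups of order 6 are: {(0,0), (0,4), (2,0), (2,4), (4,0), (4,4)}; {(0,0), (1,0), (2,0), (3,0), (4,0), (5,0)}; {(0,0), (1,4), (2,0), (3,4), (4,0), (5,4)}.
So G has 3 subgroups of order 6.

3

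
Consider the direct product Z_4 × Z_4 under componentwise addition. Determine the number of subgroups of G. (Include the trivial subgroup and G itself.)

|G| = 16, so by Lagrange every subgroup order divides 16. Divisors: 1, 2, 4, 8, 16.
Subgroups by order — order 1: 1; order 2: 3; order 4: 7; order 8: 3; order 16: 1.
Total: 1 + 3 + 7 + 3 + 1 = 15.

15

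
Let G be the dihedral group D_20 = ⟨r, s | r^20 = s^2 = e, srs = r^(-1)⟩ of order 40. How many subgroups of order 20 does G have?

3

|G| = 40 and 20 | 40, so subgroups of order 20 are possible by Lagrange.
The subgroups of order 20 are: {e, r, r^2, r^3, r^4, r^5, r^6, r^7, r^8, r^9, r^10, r^11, r^12, r^13, r^14, r^15, r^16, r^17, r^18, r^19}; {e, r^2, r^4, r^6, r^8, r^10, r^12, r^14, r^16, r^18, s, r^2s, r^4s, r^6s, r^8s, r^10s, r^12s, r^14s, r^16s, r^18s}; {e, r^2, r^4, r^6, r^8, r^10, r^12, r^14, r^16, r^18, rs, r^3s, r^5s, r^7s, r^9s, r^11s, r^13s, r^15s, r^17s, r^19s}.
So G has 3 subgroups of order 20.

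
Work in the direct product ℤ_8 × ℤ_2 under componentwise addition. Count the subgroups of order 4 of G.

3

|G| = 16 and 4 | 16, so subgroups of order 4 are possible by Lagrange.
The subgroups of order 4 are: {(0,0), (0,1), (4,0), (4,1)}; {(0,0), (2,0), (4,0), (6,0)}; {(0,0), (2,1), (4,0), (6,1)}.
So G has 3 subgroups of order 4.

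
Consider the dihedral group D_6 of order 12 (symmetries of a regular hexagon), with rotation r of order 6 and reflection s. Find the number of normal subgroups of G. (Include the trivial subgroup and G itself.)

G has 16 subgroups. Checking conjugation-invariance by order — order 1: 1/1 normal; order 2: 1/7 normal; order 3: 1/1 normal; order 4: 0/3 normal; order 6: 3/3 normal; order 12: 1/1 normal.
Total normal subgroups: 7.

7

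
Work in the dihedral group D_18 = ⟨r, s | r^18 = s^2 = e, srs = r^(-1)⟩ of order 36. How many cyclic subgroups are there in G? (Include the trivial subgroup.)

24

Group the elements of G by the cyclic subgroup they generate; each cyclic subgroup of order d accounts for φ(d) elements.
Cyclic subgroups by order — order 1: 1; order 2: 19; order 3: 1; order 6: 1; order 9: 1; order 18: 1.
Total: 24.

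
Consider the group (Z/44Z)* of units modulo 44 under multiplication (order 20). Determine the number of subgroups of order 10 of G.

3

|G| = 20 and 10 | 20, so subgroups of order 10 are possible by Lagrange.
The subgroups of order 10 are: {1, 5, 9, 13, 17, 21, 25, 29, 37, 41}; {1, 3, 5, 9, 15, 23, 25, 27, 31, 37}; {1, 5, 7, 9, 19, 25, 35, 37, 39, 43}.
So G has 3 subgroups of order 10.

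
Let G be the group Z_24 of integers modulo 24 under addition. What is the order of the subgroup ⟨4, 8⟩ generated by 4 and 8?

|⟨4⟩| = 6 and |⟨8⟩| = 3, so |H| is a multiple of lcm(6, 3) = 6 and divides |G| = 24.
Closing under the operation: H = {0, 4, 8, 12, 16, 20}, so |H| = 6.

6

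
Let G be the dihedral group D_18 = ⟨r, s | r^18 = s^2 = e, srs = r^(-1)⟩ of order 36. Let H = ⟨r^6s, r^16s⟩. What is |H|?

|⟨r^6s⟩| = 2 and |⟨r^16s⟩| = 2, so |H| is a multiple of lcm(2, 2) = 2 and divides |G| = 36.
Closing under the operation: H = {e, r^2, r^4, r^6, r^8, r^10, r^12, r^14, r^16, s, r^2s, r^4s, r^6s, r^8s, r^10s, r^12s, r^14s, r^16s}, so |H| = 18.

18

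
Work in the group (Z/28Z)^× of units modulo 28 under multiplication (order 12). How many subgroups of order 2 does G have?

|G| = 12 and 2 | 12, so subgroups of order 2 are possible by Lagrange.
The subgroups of order 2 are: {1, 13}; {1, 15}; {1, 27}.
So G has 3 subgroups of order 2.

3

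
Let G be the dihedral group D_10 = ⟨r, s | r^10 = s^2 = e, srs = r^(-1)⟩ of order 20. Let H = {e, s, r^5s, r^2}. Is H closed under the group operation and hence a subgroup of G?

r^2 ∈ H but its inverse r^8 ∉ H, so H is not a subgroup.

No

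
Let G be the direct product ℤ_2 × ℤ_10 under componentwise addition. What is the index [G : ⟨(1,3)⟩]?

|⟨(1,3)⟩| = 10 and |G| = 20.
By Lagrange, [G : H] = |G|/|H| = 20/10 = 2.

2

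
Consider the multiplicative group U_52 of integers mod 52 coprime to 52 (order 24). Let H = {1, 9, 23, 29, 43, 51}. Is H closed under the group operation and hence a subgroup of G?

|H| = 6 divides |G| = 24, consistent with Lagrange.
H contains the identity, every element's inverse is in H, and H is closed under ·: it is a subgroup.
In fact H = ⟨23⟩.

Yes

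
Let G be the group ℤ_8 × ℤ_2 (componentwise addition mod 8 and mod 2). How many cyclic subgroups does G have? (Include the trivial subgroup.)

A cyclic subgroup of order d is generated by each of its φ(d) elements of order d, so the cyclic subgroups of order d number (#elements of order d)/φ(d).
Cyclic subgroups by order — order 1: 1; order 2: 3; order 4: 2; order 8: 2.
Total: 8.

8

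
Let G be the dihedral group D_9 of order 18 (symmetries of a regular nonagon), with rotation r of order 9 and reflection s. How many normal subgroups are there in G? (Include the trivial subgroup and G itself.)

G has 16 subgroups. Checking conjugation-invariance by order — order 1: 1/1 normal; order 2: 0/9 normal; order 3: 1/1 normal; order 6: 0/3 normal; order 9: 1/1 normal; order 18: 1/1 normal.
Total normal subgroups: 4.

4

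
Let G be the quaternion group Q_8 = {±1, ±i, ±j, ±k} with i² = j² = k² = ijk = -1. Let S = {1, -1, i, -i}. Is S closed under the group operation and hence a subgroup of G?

Yes

|S| = 4 divides |G| = 8, consistent with Lagrange.
S contains the identity, every element's inverse is in S, and S is closed under ·: it is a subgroup.
In fact S = ⟨-i⟩.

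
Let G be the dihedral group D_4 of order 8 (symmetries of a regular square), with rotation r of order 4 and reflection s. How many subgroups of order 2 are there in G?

5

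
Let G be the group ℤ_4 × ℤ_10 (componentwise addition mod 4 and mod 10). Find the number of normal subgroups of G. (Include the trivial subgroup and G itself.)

16

G is abelian, so every subgroup is normal.
G has 16 subgroups in total, hence 16 normal subgroups.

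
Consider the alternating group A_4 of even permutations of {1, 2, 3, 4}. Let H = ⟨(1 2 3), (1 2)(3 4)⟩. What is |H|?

|⟨(1 2 3)⟩| = 3 and |⟨(1 2)(3 4)⟩| = 2, so |H| is a multiple of lcm(3, 2) = 6 and divides |G| = 12.
Closing {(1 2 3), (1 2)(3 4)} under the group operation gives all of G, so |H| = 12.

12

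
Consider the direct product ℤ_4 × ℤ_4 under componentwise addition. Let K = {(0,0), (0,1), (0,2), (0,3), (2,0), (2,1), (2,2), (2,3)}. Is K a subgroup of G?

Yes

|K| = 8 divides |G| = 16, consistent with Lagrange.
K contains the identity, every element's inverse is in K, and K is closed under +: it is a subgroup.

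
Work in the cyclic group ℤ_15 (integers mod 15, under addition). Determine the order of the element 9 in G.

5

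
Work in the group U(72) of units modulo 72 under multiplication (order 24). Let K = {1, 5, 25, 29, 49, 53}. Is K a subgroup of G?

|K| = 6 divides |G| = 24, consistent with Lagrange.
K contains the identity, every element's inverse is in K, and K is closed under ·: it is a subgroup.
In fact K = ⟨5⟩.

Yes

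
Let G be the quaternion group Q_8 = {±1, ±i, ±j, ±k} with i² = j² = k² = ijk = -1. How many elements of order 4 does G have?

The elements of order 4 are: i, -i, j, -j, k, -k.
That's 6.

6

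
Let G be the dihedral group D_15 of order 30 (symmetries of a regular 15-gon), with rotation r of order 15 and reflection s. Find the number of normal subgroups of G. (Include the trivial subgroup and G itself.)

5

G has 28 subgroups. Checking conjugation-invariance by order — order 1: 1/1 normal; order 2: 0/15 normal; order 3: 1/1 normal; order 5: 1/1 normal; order 6: 0/5 normal; order 10: 0/3 normal; order 15: 1/1 normal; order 30: 1/1 normal.
Total normal subgroups: 5.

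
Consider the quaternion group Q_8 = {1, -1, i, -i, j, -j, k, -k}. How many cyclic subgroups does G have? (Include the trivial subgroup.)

5

Group the elements of G by the cyclic subgroup they generate; each cyclic subgroup of order d accounts for φ(d) elements.
Cyclic subgroups by order — order 1: 1; order 2: 1; order 4: 3.
Total: 5.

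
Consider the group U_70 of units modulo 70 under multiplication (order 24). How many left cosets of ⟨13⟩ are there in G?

|⟨13⟩| = 4 and |G| = 24.
By Lagrange, [G : H] = |G|/|H| = 24/4 = 6.

6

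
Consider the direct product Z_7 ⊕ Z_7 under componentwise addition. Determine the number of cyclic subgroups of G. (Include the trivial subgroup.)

Each element a generates a cyclic subgroup ⟨a⟩; distinct elements may generate the same one (a cyclic group of order d has φ(d) generators).
Cyclic subgroups by order — order 1: 1; order 7: 8.
Total: 9.

9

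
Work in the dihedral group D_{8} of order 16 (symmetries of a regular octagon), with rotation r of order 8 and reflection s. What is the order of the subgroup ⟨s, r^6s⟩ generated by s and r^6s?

|⟨s⟩| = 2 and |⟨r^6s⟩| = 2, so |H| is a multiple of lcm(2, 2) = 2 and divides |G| = 16.
Closing under the operation: H = {e, r^2, r^4, r^6, s, r^2s, r^4s, r^6s}, so |H| = 8.

8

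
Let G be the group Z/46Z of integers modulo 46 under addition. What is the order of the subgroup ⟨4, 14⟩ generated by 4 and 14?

23

|⟨4⟩| = 23 and |⟨14⟩| = 23, so |H| is a multiple of lcm(23, 23) = 23 and divides |G| = 46.
Closing under the operation: H = {0, 2, 4, 6, 8, 10, 12, 14, 16, 18, 20, 22, 24, 26, 28, 30, 32, 34, 36, 38, 40, 42, 44}, so |H| = 23.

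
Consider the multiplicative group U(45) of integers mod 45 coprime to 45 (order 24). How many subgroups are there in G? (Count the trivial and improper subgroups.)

16

|G| = 24, so by Lagrange every subgroup order divides 24. Divisors: 1, 2, 3, 4, 6, 8, 12, 24.
Subgroups by order — order 1: 1; order 2: 3; order 3: 1; order 4: 3; order 6: 3; order 8: 1; order 12: 3; order 24: 1.
Total: 1 + 3 + 1 + 3 + 3 + 1 + 3 + 1 = 16.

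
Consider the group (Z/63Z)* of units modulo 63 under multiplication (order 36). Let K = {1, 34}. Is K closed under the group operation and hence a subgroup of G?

34 ∈ K but its inverse 13 ∉ K, so K is not a subgroup.

No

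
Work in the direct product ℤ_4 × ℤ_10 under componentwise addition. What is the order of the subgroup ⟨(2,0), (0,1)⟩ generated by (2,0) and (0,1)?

|⟨(2,0)⟩| = 2 and |⟨(0,1)⟩| = 10, so |H| is a multiple of lcm(2, 10) = 10 and divides |G| = 40.
Closing under the operation: H = {(0,0), (0,1), (0,2), (0,3), (0,4), (0,5), (0,6), (0,7), (0,8), (0,9), (2,0), (2,1), (2,2), (2,3), (2,4), (2,5), (2,6), (2,7), (2,8), (2,9)}, so |H| = 20.

20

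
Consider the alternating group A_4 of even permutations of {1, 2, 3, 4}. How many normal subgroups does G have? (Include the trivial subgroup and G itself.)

G has 10 subgroups. Checking conjugation-invariance by order — order 1: 1/1 normal; order 2: 0/3 normal; order 3: 0/4 normal; order 4: 1/1 normal; order 12: 1/1 normal.
Total normal subgroups: 3.

3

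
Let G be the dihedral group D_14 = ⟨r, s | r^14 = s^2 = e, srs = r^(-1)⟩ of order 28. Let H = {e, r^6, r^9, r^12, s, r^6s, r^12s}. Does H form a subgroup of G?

r^9 ∈ H but its inverse r^5 ∉ H, so H is not a subgroup.

No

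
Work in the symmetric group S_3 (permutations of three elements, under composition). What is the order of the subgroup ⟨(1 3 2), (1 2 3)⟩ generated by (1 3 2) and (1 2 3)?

3

|⟨(1 3 2)⟩| = 3 and |⟨(1 2 3)⟩| = 3, so |H| is a multiple of lcm(3, 3) = 3 and divides |G| = 6.
Closing under the operation: H = {e, (1 2 3), (1 3 2)}, so |H| = 3.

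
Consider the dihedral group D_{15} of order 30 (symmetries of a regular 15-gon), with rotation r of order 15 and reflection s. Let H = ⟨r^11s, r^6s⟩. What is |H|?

6

|⟨r^11s⟩| = 2 and |⟨r^6s⟩| = 2, so |H| is a multiple of lcm(2, 2) = 2 and divides |G| = 30.
Closing under the operation: H = {e, r^5, r^10, rs, r^6s, r^11s}, so |H| = 6.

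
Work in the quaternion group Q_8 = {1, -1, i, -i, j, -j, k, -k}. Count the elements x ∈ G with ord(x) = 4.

6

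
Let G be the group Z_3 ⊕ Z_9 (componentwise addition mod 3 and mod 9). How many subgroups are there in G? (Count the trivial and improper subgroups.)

|G| = 27, so by Lagrange every subgroup order divides 27. Divisors: 1, 3, 9, 27.
Subgroups by order — order 1: 1; order 3: 4; order 9: 4; order 27: 1.
Total: 1 + 4 + 4 + 1 = 10.

10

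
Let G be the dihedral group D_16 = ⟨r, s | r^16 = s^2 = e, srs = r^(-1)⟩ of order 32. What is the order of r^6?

8

Computing powers of r^6: the smallest k with (r^6)^k = e is k = 8.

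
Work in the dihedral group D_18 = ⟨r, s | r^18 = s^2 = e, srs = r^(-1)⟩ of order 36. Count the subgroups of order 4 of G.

9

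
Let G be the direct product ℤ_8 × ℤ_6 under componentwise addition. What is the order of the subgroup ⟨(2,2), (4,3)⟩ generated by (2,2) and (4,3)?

24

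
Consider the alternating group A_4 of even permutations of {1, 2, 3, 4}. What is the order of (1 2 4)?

3

Computing powers of (1 2 4): the smallest k with ((1 2 4))^k = e is k = 3.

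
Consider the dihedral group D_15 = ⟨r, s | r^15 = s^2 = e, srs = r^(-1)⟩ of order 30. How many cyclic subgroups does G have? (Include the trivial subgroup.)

Group the elements of G by the cyclic subgroup they generate; each cyclic subgroup of order d accounts for φ(d) elements.
Cyclic subgroups by order — order 1: 1; order 2: 15; order 3: 1; order 5: 1; order 15: 1.
Total: 19.

19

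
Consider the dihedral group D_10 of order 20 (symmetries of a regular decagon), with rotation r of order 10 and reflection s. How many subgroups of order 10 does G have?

3

|G| = 20 and 10 | 20, so subgroups of order 10 are possible by Lagrange.
The subgroups of order 10 are: {e, r, r^2, r^3, r^4, r^5, r^6, r^7, r^8, r^9}; {e, r^2, r^4, r^6, r^8, s, r^2s, r^4s, r^6s, r^8s}; {e, r^2, r^4, r^6, r^8, rs, r^3s, r^5s, r^7s, r^9s}.
So G has 3 subgroups of order 10.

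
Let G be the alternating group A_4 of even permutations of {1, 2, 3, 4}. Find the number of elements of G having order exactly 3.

8

The elements of order 3 are: (2 3 4), (2 4 3), (1 2 3), (1 2 4), (1 3 2), (1 3 4), (1 4 2), (1 4 3).
That's 8.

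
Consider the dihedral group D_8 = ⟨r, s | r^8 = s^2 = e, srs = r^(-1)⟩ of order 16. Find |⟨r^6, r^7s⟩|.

8

|⟨r^6⟩| = 4 and |⟨r^7s⟩| = 2, so |H| is a multiple of lcm(4, 2) = 4 and divides |G| = 16.
Closing under the operation: H = {e, r^2, r^4, r^6, rs, r^3s, r^5s, r^7s}, so |H| = 8.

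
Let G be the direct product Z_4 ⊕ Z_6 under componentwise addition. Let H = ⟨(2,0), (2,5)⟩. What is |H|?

|⟨(2,0)⟩| = 2 and |⟨(2,5)⟩| = 6, so |H| is a multiple of lcm(2, 6) = 6 and divides |G| = 24.
Closing under the operation: H = {(0,0), (0,1), (0,2), (0,3), (0,4), (0,5), (2,0), (2,1), (2,2), (2,3), (2,4), (2,5)}, so |H| = 12.

12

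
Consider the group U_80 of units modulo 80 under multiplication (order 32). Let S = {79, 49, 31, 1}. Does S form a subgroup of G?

Yes

|S| = 4 divides |G| = 32, consistent with Lagrange.
S contains the identity, every element's inverse is in S, and S is closed under ·: it is a subgroup.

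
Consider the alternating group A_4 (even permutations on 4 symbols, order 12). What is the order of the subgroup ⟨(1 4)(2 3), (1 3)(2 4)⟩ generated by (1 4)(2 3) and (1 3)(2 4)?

4

|⟨(1 4)(2 3)⟩| = 2 and |⟨(1 3)(2 4)⟩| = 2, so |H| is a multiple of lcm(2, 2) = 2 and divides |G| = 12.
Closing under the operation: H = {e, (1 2)(3 4), (1 3)(2 4), (1 4)(2 3)}, so |H| = 4.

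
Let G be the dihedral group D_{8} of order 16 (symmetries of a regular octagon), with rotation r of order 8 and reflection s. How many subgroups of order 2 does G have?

|G| = 16 and 2 | 16, so subgroups of order 2 are possible by Lagrange.
The subgroups of order 2 are: {e, r^2s}; {e, r^3s}; {e, r^4}; {e, r^4s}; … (9 in all).
So G has 9 subgroups of order 2.

9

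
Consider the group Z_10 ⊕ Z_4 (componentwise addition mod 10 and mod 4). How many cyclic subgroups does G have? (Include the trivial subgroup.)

12

A cyclic subgroup of order d is generated by each of its φ(d) elements of order d, so the cyclic subgroups of order d number (#elements of order d)/φ(d).
Cyclic subgroups by order — order 1: 1; order 2: 3; order 4: 2; order 5: 1; order 10: 3; order 20: 2.
Total: 12.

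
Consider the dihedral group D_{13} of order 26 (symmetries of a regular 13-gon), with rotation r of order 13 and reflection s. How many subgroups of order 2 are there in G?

|G| = 26 and 2 | 26, so subgroups of order 2 are possible by Lagrange.
The subgroups of order 2 are: {e, r^10s}; {e, r^11s}; {e, r^12s}; {e, r^2s}; … (13 in all).
So G has 13 subgroups of order 2.

13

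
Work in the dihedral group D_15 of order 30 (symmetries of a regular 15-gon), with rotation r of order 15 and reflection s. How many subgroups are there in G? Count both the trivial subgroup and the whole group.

28

|G| = 30, so by Lagrange every subgroup order divides 30. Divisors: 1, 2, 3, 5, 6, 10, 15, 30.
Subgroups by order — order 1: 1; order 2: 15; order 3: 1; order 5: 1; order 6: 5; order 10: 3; order 15: 1; order 30: 1.
Total: 1 + 15 + 1 + 1 + 5 + 3 + 1 + 1 = 28.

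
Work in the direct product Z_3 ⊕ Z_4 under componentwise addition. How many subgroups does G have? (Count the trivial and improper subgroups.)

6

|G| = 12, so by Lagrange every subgroup order divides 12. Divisors: 1, 2, 3, 4, 6, 12.
Subgroups by order — order 1: 1; order 2: 1; order 3: 1; order 4: 1; order 6: 1; order 12: 1.
Total: 1 + 1 + 1 + 1 + 1 + 1 = 6.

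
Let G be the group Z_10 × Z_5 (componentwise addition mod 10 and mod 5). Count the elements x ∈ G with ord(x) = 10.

An element (a,b) has order lcm(ord(a), ord(b)); count pairs with lcm equal to 10.
Enumerating gives 24 such elements.

24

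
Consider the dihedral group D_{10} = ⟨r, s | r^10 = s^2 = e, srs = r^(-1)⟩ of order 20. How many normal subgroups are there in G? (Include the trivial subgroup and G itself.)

7

G has 22 subgroups. Checking conjugation-invariance by order — order 1: 1/1 normal; order 2: 1/11 normal; order 4: 0/5 normal; order 5: 1/1 normal; order 10: 3/3 normal; order 20: 1/1 normal.
Total normal subgroups: 7.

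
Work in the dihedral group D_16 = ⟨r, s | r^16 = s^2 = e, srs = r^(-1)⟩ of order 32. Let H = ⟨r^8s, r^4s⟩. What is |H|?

8

|⟨r^8s⟩| = 2 and |⟨r^4s⟩| = 2, so |H| is a multiple of lcm(2, 2) = 2 and divides |G| = 32.
Closing under the operation: H = {e, r^4, r^8, r^12, s, r^4s, r^8s, r^12s}, so |H| = 8.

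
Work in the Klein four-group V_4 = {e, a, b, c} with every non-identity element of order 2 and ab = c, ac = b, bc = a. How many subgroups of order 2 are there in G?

|G| = 4 and 2 | 4, so subgroups of order 2 are possible by Lagrange.
The subgroups of order 2 are: {e, a}; {e, b}; {e, c}.
So G has 3 subgroups of order 2.

3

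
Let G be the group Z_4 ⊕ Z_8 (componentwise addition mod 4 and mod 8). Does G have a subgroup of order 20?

No

20 does not divide |G| = 32, so by Lagrange no subgroup of order 20 exists.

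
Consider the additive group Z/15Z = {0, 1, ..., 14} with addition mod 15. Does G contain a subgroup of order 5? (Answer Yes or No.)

5 | 15. A subgroup of order 5 is {0, 3, 6, 9, 12}.

Yes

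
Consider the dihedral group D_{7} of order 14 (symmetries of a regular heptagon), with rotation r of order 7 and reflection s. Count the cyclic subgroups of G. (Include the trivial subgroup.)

9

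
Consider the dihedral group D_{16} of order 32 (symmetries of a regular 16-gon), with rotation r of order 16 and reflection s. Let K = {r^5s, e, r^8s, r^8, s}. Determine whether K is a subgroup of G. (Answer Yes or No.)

|K| = 5 does not divide |G| = 32, so by Lagrange K is not a subgroup.

No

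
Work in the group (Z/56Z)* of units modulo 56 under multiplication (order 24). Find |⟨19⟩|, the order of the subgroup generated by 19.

6

Compute successive powers of 19 mod 56: 19, 25, 27, 9, 3, 1; 19^6 ≡ 1 (mod 56).
So |⟨19⟩| = 6.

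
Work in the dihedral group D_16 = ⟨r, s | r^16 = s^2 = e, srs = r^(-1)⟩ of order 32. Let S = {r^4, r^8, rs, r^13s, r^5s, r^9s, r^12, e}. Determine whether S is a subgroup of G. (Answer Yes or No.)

Yes

|S| = 8 divides |G| = 32, consistent with Lagrange.
S contains the identity, every element's inverse is in S, and S is closed under ·: it is a subgroup.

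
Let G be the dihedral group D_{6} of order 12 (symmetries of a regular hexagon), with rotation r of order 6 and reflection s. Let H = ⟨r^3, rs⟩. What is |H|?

4

|⟨r^3⟩| = 2 and |⟨rs⟩| = 2, so |H| is a multiple of lcm(2, 2) = 2 and divides |G| = 12.
Closing under the operation: H = {e, r^3, rs, r^4s}, so |H| = 4.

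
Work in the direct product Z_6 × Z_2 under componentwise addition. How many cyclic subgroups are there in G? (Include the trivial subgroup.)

8

A cyclic subgroup of order d is generated by each of its φ(d) elements of order d, so the cyclic subgroups of order d number (#elements of order d)/φ(d).
Cyclic subgroups by order — order 1: 1; order 2: 3; order 3: 1; order 6: 3.
Total: 8.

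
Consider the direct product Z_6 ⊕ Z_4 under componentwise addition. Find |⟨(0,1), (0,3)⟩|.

|⟨(0,1)⟩| = 4 and |⟨(0,3)⟩| = 4, so |H| is a multiple of lcm(4, 4) = 4 and divides |G| = 24.
Closing under the operation: H = {(0,0), (0,1), (0,2), (0,3)}, so |H| = 4.

4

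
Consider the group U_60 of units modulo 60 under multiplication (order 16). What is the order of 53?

4

Compute successive powers of 53 mod 60: 53, 49, 17, 1; 53^4 ≡ 1 (mod 60).
So |⟨53⟩| = 4.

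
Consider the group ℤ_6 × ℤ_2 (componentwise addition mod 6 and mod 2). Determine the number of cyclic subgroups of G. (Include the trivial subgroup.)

8

A cyclic subgroup of order d is generated by each of its φ(d) elements of order d, so the cyclic subgroups of order d number (#elements of order d)/φ(d).
Cyclic subgroups by order — order 1: 1; order 2: 3; order 3: 1; order 6: 3.
Total: 8.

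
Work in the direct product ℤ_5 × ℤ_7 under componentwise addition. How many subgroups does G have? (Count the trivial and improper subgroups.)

4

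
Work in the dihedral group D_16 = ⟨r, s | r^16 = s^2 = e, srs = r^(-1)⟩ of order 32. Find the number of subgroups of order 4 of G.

9

|G| = 32 and 4 | 32, so subgroups of order 4 are possible by Lagrange.
The subgroups of order 4 are: {e, r^8, r^2s, r^10s}; {e, r^8, r^3s, r^11s}; {e, r^4, r^8, r^12}; {e, r^8, r^4s, r^12s}; … (9 in all).
So G has 9 subgroups of order 4.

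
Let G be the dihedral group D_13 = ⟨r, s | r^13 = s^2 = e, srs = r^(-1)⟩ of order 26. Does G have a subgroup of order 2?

2 | 26. A subgroup of order 2 is {e, r^10s}.

Yes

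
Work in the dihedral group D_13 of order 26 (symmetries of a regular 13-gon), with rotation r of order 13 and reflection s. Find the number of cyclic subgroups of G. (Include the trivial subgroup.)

15

Each element a generates a cyclic subgroup ⟨a⟩; distinct elements may generate the same one (a cyclic group of order d has φ(d) generators).
Cyclic subgroups by order — order 1: 1; order 2: 13; order 13: 1.
Total: 15.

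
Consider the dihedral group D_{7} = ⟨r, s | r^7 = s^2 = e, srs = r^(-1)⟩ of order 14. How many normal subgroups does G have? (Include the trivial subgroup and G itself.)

3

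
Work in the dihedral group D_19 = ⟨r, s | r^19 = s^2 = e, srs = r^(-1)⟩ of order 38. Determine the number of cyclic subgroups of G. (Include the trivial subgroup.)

21

A cyclic subgroup of order d is generated by each of its φ(d) elements of order d, so the cyclic subgroups of order d number (#elements of order d)/φ(d).
Cyclic subgroups by order — order 1: 1; order 2: 19; order 19: 1.
Total: 21.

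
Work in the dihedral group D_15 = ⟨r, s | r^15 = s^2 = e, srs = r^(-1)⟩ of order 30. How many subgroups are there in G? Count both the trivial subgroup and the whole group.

|G| = 30, so by Lagrange every subgroup order divides 30. Divisors: 1, 2, 3, 5, 6, 10, 15, 30.
Subgroups by order — order 1: 1; order 2: 15; order 3: 1; order 5: 1; order 6: 5; order 10: 3; order 15: 1; order 30: 1.
Total: 1 + 15 + 1 + 1 + 5 + 3 + 1 + 1 = 28.

28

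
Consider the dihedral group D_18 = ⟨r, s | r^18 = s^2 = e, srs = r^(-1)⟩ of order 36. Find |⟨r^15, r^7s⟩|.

|⟨r^15⟩| = 6 and |⟨r^7s⟩| = 2, so |H| is a multiple of lcm(6, 2) = 6 and divides |G| = 36.
Closing under the operation: H = {e, r^3, r^6, r^9, r^12, r^15, rs, r^4s, r^7s, r^10s, r^13s, r^16s}, so |H| = 12.

12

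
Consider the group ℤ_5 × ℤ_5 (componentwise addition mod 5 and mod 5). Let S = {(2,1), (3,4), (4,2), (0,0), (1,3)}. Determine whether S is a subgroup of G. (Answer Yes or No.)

Yes

|S| = 5 divides |G| = 25, consistent with Lagrange.
S contains the identity, every element's inverse is in S, and S is closed under +: it is a subgroup.
In fact S = ⟨(2,1)⟩.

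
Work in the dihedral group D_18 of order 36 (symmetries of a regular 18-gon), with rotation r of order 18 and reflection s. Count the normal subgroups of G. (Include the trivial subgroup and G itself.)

G has 45 subgroups. Checking conjugation-invariance by order — order 1: 1/1 normal; order 2: 1/19 normal; order 3: 1/1 normal; order 4: 0/9 normal; order 6: 1/7 normal; order 9: 1/1 normal; order 12: 0/3 normal; order 18: 3/3 normal; order 36: 1/1 normal.
Total normal subgroups: 9.

9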